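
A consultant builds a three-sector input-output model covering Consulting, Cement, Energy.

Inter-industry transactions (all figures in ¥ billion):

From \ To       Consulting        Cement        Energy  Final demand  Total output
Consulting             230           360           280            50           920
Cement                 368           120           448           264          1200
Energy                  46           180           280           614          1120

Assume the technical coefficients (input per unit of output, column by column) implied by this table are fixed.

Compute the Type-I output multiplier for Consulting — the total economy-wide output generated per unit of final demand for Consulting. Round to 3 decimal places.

Technical coefficients a_ij = z_ij / X_j:
  a_11 = 230/920 = 0.25, a_21 = 368/920 = 0.40, a_31 = 46/920 = 0.05
  a_12 = 360/1200 = 0.30, a_22 = 120/1200 = 0.10, a_32 = 180/1200 = 0.15
  a_13 = 280/1120 = 0.25, a_23 = 448/1120 = 0.40, a_33 = 280/1120 = 0.25
I − A =
  [   0.75    -0.30    -0.25]
  [  -0.40     0.90    -0.40]
  [  -0.05    -0.15     0.75]
Cofactors of I−A, C_ij = (−1)^(i+j)·(minor ij) (rows/columns in the sector order above):
  C_11 = (0.90)(0.75) − (-0.40)(-0.15) = 0.6150
  C_12 = −[(-0.40)(0.75) − (-0.40)(-0.05)] = 0.3200
  C_13 = (-0.40)(-0.15) − (0.90)(-0.05) = 0.1050
  C_21 = −[(-0.30)(0.75) − (-0.25)(-0.15)] = 0.2625
  C_22 = (0.75)(0.75) − (-0.25)(-0.05) = 0.5500
  C_23 = −[(0.75)(-0.15) − (-0.30)(-0.05)] = 0.1275
  C_31 = (-0.30)(-0.40) − (-0.25)(0.90) = 0.3450
  C_32 = −[(0.75)(-0.40) − (-0.25)(-0.40)] = 0.4000
  C_33 = (0.75)(0.90) − (-0.30)(-0.40) = 0.5550
det(I−A) = Σ_j (I−A)_1j·C_1j = (0.75)(0.6150) + (-0.30)(0.3200) + (-0.25)(0.1050) = 0.3390
adj(I−A) = Cᵀ =
  [ 0.6150   0.2625   0.3450]
  [ 0.3200   0.5500   0.4000]
  [ 0.1050   0.1275   0.5550]
(I − A)⁻¹ = adj(I−A) / det(I−A) ≈
  [   1.8142     0.7743     1.0177]
  [   0.9440     1.6224     1.1799]
  [   0.3097     0.3761     1.6372]
The output multiplier for sector j is the column-j sum of the Leontief inverse (I − A)⁻¹ = adj(I−A) / det(I−A).
Column 1 of adj(I−A): (0.6150, 0.3200, 0.1050); det(I−A) = 0.3390.
m_1 = (0.6150 + 0.3200 + 0.1050) / 0.3390 = 1.04 / 0.3390 ≈ 3.068.

m_1 = 3.068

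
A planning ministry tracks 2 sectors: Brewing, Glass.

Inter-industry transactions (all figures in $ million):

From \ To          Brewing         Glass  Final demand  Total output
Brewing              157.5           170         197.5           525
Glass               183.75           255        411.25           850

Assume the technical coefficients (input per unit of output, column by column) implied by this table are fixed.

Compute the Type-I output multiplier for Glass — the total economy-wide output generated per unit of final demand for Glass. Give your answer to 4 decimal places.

Technical coefficients a_ij = z_ij / X_j:
  a_11 = 157.5/525 = 0.30, a_21 = 183.75/525 = 0.35
  a_12 = 170/850 = 0.20, a_22 = 255/850 = 0.30
I − A =
  [   0.70    -0.20]
  [  -0.35     0.70]
det(I−A) = (0.70)(0.70) − (-0.20)(-0.35) = 0.4200
adj(I−A) = [[0.70, 0.20], [0.35, 0.70]]
(I − A)⁻¹ = adj(I−A) / det(I−A) ≈
  [   1.66667     0.47619]
  [   0.83333     1.66667]
The output multiplier for sector j is the column-j sum of the Leontief inverse (I − A)⁻¹ = adj(I−A) / det(I−A).
Column 2 of adj(I−A): (0.20, 0.70); det(I−A) = 0.4200.
m_2 = (0.20 + 0.70) / 0.4200 = 0.90 / 0.4200 ≈ 2.1429.

m_2 = 2.1429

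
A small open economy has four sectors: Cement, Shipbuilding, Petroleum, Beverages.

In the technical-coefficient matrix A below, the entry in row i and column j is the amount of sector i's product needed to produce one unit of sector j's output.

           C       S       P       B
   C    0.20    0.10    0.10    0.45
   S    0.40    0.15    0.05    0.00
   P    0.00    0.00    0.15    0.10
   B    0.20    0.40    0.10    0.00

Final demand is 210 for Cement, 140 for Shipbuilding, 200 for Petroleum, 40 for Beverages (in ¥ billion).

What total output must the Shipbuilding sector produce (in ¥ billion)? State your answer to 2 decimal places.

I − A =
  [   0.80    -0.10    -0.10    -0.45]
  [  -0.40     0.85    -0.05     0.00]
  [   0.00     0.00     0.85    -0.10]
  [  -0.20    -0.40    -0.10     1.00]
Compute the cofactors C_ij = (−1)^(i+j)·(3×3 minor ij) of I−A; the adjugate is their transpose:
adj(I−A) = Cᵀ =
  [ 0.712000   0.241000   0.137250   0.334125]
  [ 0.337000   0.593500   0.093500   0.161000]
  [ 0.033000   0.034000   0.491500   0.064000]
  [ 0.280500   0.289000   0.114000   0.544000]
det(I−A) = Σ_j (I−A)_1j·C_1j = (0.80)(0.712000) + (-0.10)(0.337000) + (-0.10)(0.033000) + (-0.45)(0.280500) = 0.406375
(I − A)⁻¹ = adj(I−A) / det(I−A) ≈
  [   1.7521     0.5930     0.3377     0.8222]
  [   0.8293     1.4605     0.2301     0.3962]
  [   0.0812     0.0837     1.2095     0.1575]
  [   0.6902     0.7112     0.2805     1.3387]
x = (I − A)⁻¹ d = adj(I−A)·d / det(I−A), with det(I−A) = 0.406375:
  x_C = (0.712000·210 + 0.241000·140 + 0.137250·200 + 0.334125·40) / 0.406375 = 224.075 / 0.406375 ≈ 551.40
  x_S = (0.337000·210 + 0.593500·140 + 0.093500·200 + 0.161000·40) / 0.406375 = 179.00 / 0.406375 ≈ 440.48
  x_P = (0.033000·210 + 0.034000·140 + 0.491500·200 + 0.064000·40) / 0.406375 = 112.55 / 0.406375 ≈ 276.96
  x_B = (0.280500·210 + 0.289000·140 + 0.114000·200 + 0.544000·40) / 0.406375 = 143.925 / 0.406375 ≈ 354.17

x_S = 440.48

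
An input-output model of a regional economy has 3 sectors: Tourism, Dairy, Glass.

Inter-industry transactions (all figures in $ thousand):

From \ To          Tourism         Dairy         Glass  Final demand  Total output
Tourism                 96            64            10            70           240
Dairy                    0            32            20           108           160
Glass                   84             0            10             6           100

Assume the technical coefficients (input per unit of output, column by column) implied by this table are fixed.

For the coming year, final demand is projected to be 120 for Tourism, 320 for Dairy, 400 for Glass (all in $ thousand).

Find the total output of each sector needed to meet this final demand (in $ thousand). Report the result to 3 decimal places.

Technical coefficients a_ij = z_ij / X_j:
  a_11 = 96/240 = 0.40, a_21 = 0/240 = 0.00, a_31 = 84/240 = 0.35
  a_12 = 64/160 = 0.40, a_22 = 32/160 = 0.20, a_32 = 0/160 = 0.00
  a_13 = 10/100 = 0.10, a_23 = 20/100 = 0.20, a_33 = 10/100 = 0.10
I − A =
  [   0.60    -0.40    -0.10]
  [   0.00     0.80    -0.20]
  [  -0.35     0.00     0.90]
Cofactors of I−A, C_ij = (−1)^(i+j)·(minor ij) (rows/columns in the sector order above):
  C_11 = (0.80)(0.90) − (-0.20)(0.00) = 0.7200
  C_12 = −[(0.00)(0.90) − (-0.20)(-0.35)] = 0.0700
  C_13 = (0.00)(0.00) − (0.80)(-0.35) = 0.2800
  C_21 = −[(-0.40)(0.90) − (-0.10)(0.00)] = 0.3600
  C_22 = (0.60)(0.90) − (-0.10)(-0.35) = 0.5050
  C_23 = −[(0.60)(0.00) − (-0.40)(-0.35)] = 0.1400
  C_31 = (-0.40)(-0.20) − (-0.10)(0.80) = 0.1600
  C_32 = −[(0.60)(-0.20) − (-0.10)(0.00)] = 0.1200
  C_33 = (0.60)(0.80) − (-0.40)(0.00) = 0.4800
det(I−A) = Σ_j (I−A)_1j·C_1j = (0.60)(0.7200) + (-0.40)(0.0700) + (-0.10)(0.2800) = 0.3760
adj(I−A) = Cᵀ =
  [ 0.7200   0.3600   0.1600]
  [ 0.0700   0.5050   0.1200]
  [ 0.2800   0.1400   0.4800]
(I − A)⁻¹ = adj(I−A) / det(I−A) ≈
  [   1.9149     0.9574     0.4255]
  [   0.1862     1.3431     0.3191]
  [   0.7447     0.3723     1.2766]
x = (I − A)⁻¹ d = adj(I−A)·d / det(I−A), with det(I−A) = 0.3760:
  x_1 = (0.7200·120 + 0.3600·320 + 0.1600·400) / 0.3760 = 265.60 / 0.3760 ≈ 706.383
  x_2 = (0.0700·120 + 0.5050·320 + 0.1200·400) / 0.3760 = 218.00 / 0.3760 ≈ 579.787
  x_3 = (0.2800·120 + 0.1400·320 + 0.4800·400) / 0.3760 = 270.40 / 0.3760 ≈ 719.149

x_1 = 706.383, x_2 = 579.787, x_3 = 719.149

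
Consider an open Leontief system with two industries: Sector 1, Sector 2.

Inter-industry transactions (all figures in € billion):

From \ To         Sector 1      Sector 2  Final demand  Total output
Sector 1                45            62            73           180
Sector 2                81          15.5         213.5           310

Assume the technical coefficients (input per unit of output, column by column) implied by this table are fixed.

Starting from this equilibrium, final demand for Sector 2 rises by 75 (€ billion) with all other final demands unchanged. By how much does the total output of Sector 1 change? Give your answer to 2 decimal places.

Technical coefficients a_ij = z_ij / X_j:
  a_11 = 45/180 = 0.25, a_21 = 81/180 = 0.45
  a_12 = 62/310 = 0.20, a_22 = 15.5/310 = 0.05
I − A =
  [   0.75    -0.20]
  [  -0.45     0.95]
det(I−A) = (0.75)(0.95) − (-0.20)(-0.45) = 0.6225
adj(I−A) = [[0.95, 0.20], [0.45, 0.75]]
(I − A)⁻¹ = adj(I−A) / det(I−A) ≈
  [   1.5261     0.3213]
  [   0.7229     1.2048]
Δx = (I − A)⁻¹ Δd with Δd having +75 in the Sector 2 component and 0 elsewhere.
So Δx_1 = L_12 · (+75), where L_12 = adj(I−A)_12 / det(I−A) = 0.20 / 0.6225.
Δx_1 = 0.20 × (+75) / 0.6225 = 15.00 / 0.6225 ≈ 24.10.

Δx_1 = 24.10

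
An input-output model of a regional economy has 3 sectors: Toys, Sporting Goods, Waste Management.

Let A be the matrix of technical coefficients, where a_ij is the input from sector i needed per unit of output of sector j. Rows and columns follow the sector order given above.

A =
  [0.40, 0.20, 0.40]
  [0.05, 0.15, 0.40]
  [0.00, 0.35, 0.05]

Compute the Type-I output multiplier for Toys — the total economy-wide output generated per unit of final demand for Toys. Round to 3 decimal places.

m_T = 1.908

I − A =
  [   0.60    -0.20    -0.40]
  [  -0.05     0.85    -0.40]
  [   0.00    -0.35     0.95]
Cofactors of I−A, C_ij = (−1)^(i+j)·(minor ij) (rows/columns in the sector order above):
  C_11 = (0.85)(0.95) − (-0.40)(-0.35) = 0.6675
  C_12 = −[(-0.05)(0.95) − (-0.40)(0.00)] = 0.0475
  C_13 = (-0.05)(-0.35) − (0.85)(0.00) = 0.0175
  C_21 = −[(-0.20)(0.95) − (-0.40)(-0.35)] = 0.3300
  C_22 = (0.60)(0.95) − (-0.40)(0.00) = 0.5700
  C_23 = −[(0.60)(-0.35) − (-0.20)(0.00)] = 0.2100
  C_31 = (-0.20)(-0.40) − (-0.40)(0.85) = 0.4200
  C_32 = −[(0.60)(-0.40) − (-0.40)(-0.05)] = 0.2600
  C_33 = (0.60)(0.85) − (-0.20)(-0.05) = 0.5000
det(I−A) = Σ_j (I−A)_1j·C_1j = (0.60)(0.6675) + (-0.20)(0.0475) + (-0.40)(0.0175) = 0.3840
adj(I−A) = Cᵀ =
  [ 0.6675   0.3300   0.4200]
  [ 0.0475   0.5700   0.2600]
  [ 0.0175   0.2100   0.5000]
(I − A)⁻¹ = adj(I−A) / det(I−A) ≈
  [   1.7383     0.8594     1.0938]
  [   0.1237     1.4844     0.6771]
  [   0.0456     0.5469     1.3021]
The output multiplier for sector j is the column-j sum of the Leontief inverse (I − A)⁻¹ = adj(I−A) / det(I−A).
Column T of adj(I−A): (0.6675, 0.0475, 0.0175); det(I−A) = 0.3840.
m_T = (0.6675 + 0.0475 + 0.0175) / 0.3840 = 0.7325 / 0.3840 ≈ 1.908.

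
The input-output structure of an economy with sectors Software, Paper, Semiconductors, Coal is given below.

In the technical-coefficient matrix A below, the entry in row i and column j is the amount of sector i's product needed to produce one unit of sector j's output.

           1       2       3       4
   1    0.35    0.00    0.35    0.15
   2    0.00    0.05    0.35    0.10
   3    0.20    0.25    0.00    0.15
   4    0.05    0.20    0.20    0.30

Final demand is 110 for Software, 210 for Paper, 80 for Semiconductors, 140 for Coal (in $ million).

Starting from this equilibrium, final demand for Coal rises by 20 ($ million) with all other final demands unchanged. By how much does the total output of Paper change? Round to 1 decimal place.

Δx_2 = 7.1

I − A =
  [   0.65     0.00    -0.35    -0.15]
  [   0.00     0.95    -0.35    -0.10]
  [  -0.20    -0.25     1.00    -0.15]
  [  -0.05    -0.20    -0.20     0.70]
Compute the cofactors C_ij = (−1)^(i+j)·(3×3 minor ij) of I−A; the adjugate is their transpose:
adj(I−A) = Cᵀ =
  [ 0.539750   0.109250   0.264750   0.188000]
  [ 0.060625   0.370375   0.171375   0.102625]
  [ 0.137375   0.137375   0.412125   0.137375]
  [ 0.095125   0.152875   0.185625   0.494125]
det(I−A) = Σ_j (I−A)_1j·C_1j = (0.65)(0.539750) + (0.00)(0.060625) + (-0.35)(0.137375) + (-0.15)(0.095125) = 0.2884875
(I − A)⁻¹ = adj(I−A) / det(I−A) ≈
  [   1.8710     0.3787     0.9177     0.6517]
  [   0.2101     1.2839     0.5940     0.3557]
  [   0.4762     0.4762     1.4286     0.4762]
  [   0.3297     0.5299     0.6434     1.7128]
Δx = (I − A)⁻¹ Δd with Δd having +20 in the Coal component and 0 elsewhere.
So Δx_2 = L_24 · (+20), where L_24 = adj(I−A)_24 / det(I−A) = 0.102625 / 0.2884875.
Δx_2 = 0.102625 × (+20) / 0.2884875 = 2.0525 / 0.2884875 ≈ 7.1.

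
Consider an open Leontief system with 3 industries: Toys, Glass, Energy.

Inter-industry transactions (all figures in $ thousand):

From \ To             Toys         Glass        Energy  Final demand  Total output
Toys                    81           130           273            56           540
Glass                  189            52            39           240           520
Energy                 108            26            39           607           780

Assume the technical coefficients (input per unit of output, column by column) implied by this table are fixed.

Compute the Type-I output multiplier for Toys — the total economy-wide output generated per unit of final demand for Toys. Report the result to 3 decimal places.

Technical coefficients a_ij = z_ij / X_j:
  a_11 = 81/540 = 0.15, a_21 = 189/540 = 0.35, a_31 = 108/540 = 0.20
  a_12 = 130/520 = 0.25, a_22 = 52/520 = 0.10, a_32 = 26/520 = 0.05
  a_13 = 273/780 = 0.35, a_23 = 39/780 = 0.05, a_33 = 39/780 = 0.05
I − A =
  [   0.85    -0.25    -0.35]
  [  -0.35     0.90    -0.05]
  [  -0.20    -0.05     0.95]
Cofactors of I−A, C_ij = (−1)^(i+j)·(minor ij) (rows/columns in the sector order above):
  C_11 = (0.90)(0.95) − (-0.05)(-0.05) = 0.8525
  C_12 = −[(-0.35)(0.95) − (-0.05)(-0.20)] = 0.3425
  C_13 = (-0.35)(-0.05) − (0.90)(-0.20) = 0.1975
  C_21 = −[(-0.25)(0.95) − (-0.35)(-0.05)] = 0.2550
  C_22 = (0.85)(0.95) − (-0.35)(-0.20) = 0.7375
  C_23 = −[(0.85)(-0.05) − (-0.25)(-0.20)] = 0.0925
  C_31 = (-0.25)(-0.05) − (-0.35)(0.90) = 0.3275
  C_32 = −[(0.85)(-0.05) − (-0.35)(-0.35)] = 0.1650
  C_33 = (0.85)(0.90) − (-0.25)(-0.35) = 0.6775
det(I−A) = Σ_j (I−A)_1j·C_1j = (0.85)(0.8525) + (-0.25)(0.3425) + (-0.35)(0.1975) = 0.569875
adj(I−A) = Cᵀ =
  [ 0.8525   0.2550   0.3275]
  [ 0.3425   0.7375   0.1650]
  [ 0.1975   0.0925   0.6775]
(I − A)⁻¹ = adj(I−A) / det(I−A) ≈
  [   1.4959     0.4475     0.5747]
  [   0.6010     1.2941     0.2895]
  [   0.3466     0.1623     1.1889]
The output multiplier for sector j is the column-j sum of the Leontief inverse (I − A)⁻¹ = adj(I−A) / det(I−A).
Column 1 of adj(I−A): (0.8525, 0.3425, 0.1975); det(I−A) = 0.569875.
m_1 = (0.8525 + 0.3425 + 0.1975) / 0.569875 = 1.3925 / 0.569875 ≈ 2.444.

m_1 = 2.444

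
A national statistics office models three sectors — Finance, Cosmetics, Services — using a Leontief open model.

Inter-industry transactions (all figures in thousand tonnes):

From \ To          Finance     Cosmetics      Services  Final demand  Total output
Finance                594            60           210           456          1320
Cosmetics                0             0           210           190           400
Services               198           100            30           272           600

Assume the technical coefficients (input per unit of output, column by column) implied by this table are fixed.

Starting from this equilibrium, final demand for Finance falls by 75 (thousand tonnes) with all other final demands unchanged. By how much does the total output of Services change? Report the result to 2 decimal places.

Technical coefficients a_ij = z_ij / X_j:
  a_FF = 594/1320 = 0.45, a_CF = 0/1320 = 0.00, a_SF = 198/1320 = 0.15
  a_FC = 60/400 = 0.15, a_CC = 0/400 = 0.00, a_SC = 100/400 = 0.25
  a_FS = 210/600 = 0.35, a_CS = 210/600 = 0.35, a_SS = 30/600 = 0.05
I − A =
  [   0.55    -0.15    -0.35]
  [   0.00     1.00    -0.35]
  [  -0.15    -0.25     0.95]
Cofactors of I−A, C_ij = (−1)^(i+j)·(minor ij) (rows/columns in the sector order above):
  C_11 = (1.00)(0.95) − (-0.35)(-0.25) = 0.8625
  C_12 = −[(0.00)(0.95) − (-0.35)(-0.15)] = 0.0525
  C_13 = (0.00)(-0.25) − (1.00)(-0.15) = 0.1500
  C_21 = −[(-0.15)(0.95) − (-0.35)(-0.25)] = 0.2300
  C_22 = (0.55)(0.95) − (-0.35)(-0.15) = 0.4700
  C_23 = −[(0.55)(-0.25) − (-0.15)(-0.15)] = 0.1600
  C_31 = (-0.15)(-0.35) − (-0.35)(1.00) = 0.4025
  C_32 = −[(0.55)(-0.35) − (-0.35)(0.00)] = 0.1925
  C_33 = (0.55)(1.00) − (-0.15)(0.00) = 0.5500
det(I−A) = Σ_j (I−A)_1j·C_1j = (0.55)(0.8625) + (-0.15)(0.0525) + (-0.35)(0.1500) = 0.4140
adj(I−A) = Cᵀ =
  [ 0.8625   0.2300   0.4025]
  [ 0.0525   0.4700   0.1925]
  [ 0.1500   0.1600   0.5500]
(I − A)⁻¹ = adj(I−A) / det(I−A) ≈
  [   2.0833     0.5556     0.9722]
  [   0.1268     1.1353     0.4650]
  [   0.3623     0.3865     1.3285]
Δx = (I − A)⁻¹ Δd with Δd having -75 in the Finance component and 0 elsewhere.
So Δx_S = L_SF · (-75), where L_SF = adj(I−A)_SF / det(I−A) = 0.1500 / 0.4140.
Δx_S = 0.1500 × (-75) / 0.4140 = -11.25 / 0.4140 ≈ -27.17.

Δx_S = -27.17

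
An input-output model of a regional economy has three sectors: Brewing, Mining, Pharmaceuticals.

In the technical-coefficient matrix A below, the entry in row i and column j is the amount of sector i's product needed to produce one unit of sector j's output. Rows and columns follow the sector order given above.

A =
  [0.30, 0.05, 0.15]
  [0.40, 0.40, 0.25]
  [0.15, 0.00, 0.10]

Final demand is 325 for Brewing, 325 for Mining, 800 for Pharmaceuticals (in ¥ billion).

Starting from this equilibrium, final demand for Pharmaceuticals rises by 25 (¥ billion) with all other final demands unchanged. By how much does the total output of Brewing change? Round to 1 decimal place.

Δx_B = 7.4

I − A =
  [   0.70    -0.05    -0.15]
  [  -0.40     0.60    -0.25]
  [  -0.15     0.00     0.90]
Cofactors of I−A, C_ij = (−1)^(i+j)·(minor ij) (rows/columns in the sector order above):
  C_11 = (0.60)(0.90) − (-0.25)(0.00) = 0.5400
  C_12 = −[(-0.40)(0.90) − (-0.25)(-0.15)] = 0.3975
  C_13 = (-0.40)(0.00) − (0.60)(-0.15) = 0.0900
  C_21 = −[(-0.05)(0.90) − (-0.15)(0.00)] = 0.0450
  C_22 = (0.70)(0.90) − (-0.15)(-0.15) = 0.6075
  C_23 = −[(0.70)(0.00) − (-0.05)(-0.15)] = 0.0075
  C_31 = (-0.05)(-0.25) − (-0.15)(0.60) = 0.1025
  C_32 = −[(0.70)(-0.25) − (-0.15)(-0.40)] = 0.2350
  C_33 = (0.70)(0.60) − (-0.05)(-0.40) = 0.4000
det(I−A) = Σ_j (I−A)_1j·C_1j = (0.70)(0.5400) + (-0.05)(0.3975) + (-0.15)(0.0900) = 0.344625
adj(I−A) = Cᵀ =
  [ 0.5400   0.0450   0.1025]
  [ 0.3975   0.6075   0.2350]
  [ 0.0900   0.0075   0.4000]
(I − A)⁻¹ = adj(I−A) / det(I−A) ≈
  [   1.5669     0.1306     0.2974]
  [   1.1534     1.7628     0.6819]
  [   0.2612     0.0218     1.1607]
Δx = (I − A)⁻¹ Δd with Δd having +25 in the Pharmaceuticals component and 0 elsewhere.
So Δx_B = L_BP · (+25), where L_BP = adj(I−A)_BP / det(I−A) = 0.1025 / 0.344625.
Δx_B = 0.1025 × (+25) / 0.344625 = 2.5625 / 0.344625 ≈ 7.4.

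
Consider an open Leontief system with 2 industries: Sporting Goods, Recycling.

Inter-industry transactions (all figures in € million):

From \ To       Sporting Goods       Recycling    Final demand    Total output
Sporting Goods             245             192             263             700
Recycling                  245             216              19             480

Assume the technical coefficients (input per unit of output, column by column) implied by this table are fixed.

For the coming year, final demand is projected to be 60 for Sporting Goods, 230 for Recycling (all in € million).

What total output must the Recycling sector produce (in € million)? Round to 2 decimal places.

Technical coefficients a_ij = z_ij / X_j:
  a_SS = 245/700 = 0.35, a_RS = 245/700 = 0.35
  a_SR = 192/480 = 0.40, a_RR = 216/480 = 0.45
I − A =
  [   0.65    -0.40]
  [  -0.35     0.55]
det(I−A) = (0.65)(0.55) − (-0.40)(-0.35) = 0.2175
adj(I−A) = [[0.55, 0.40], [0.35, 0.65]]
(I − A)⁻¹ = adj(I−A) / det(I−A) ≈
  [   2.5287     1.8391]
  [   1.6092     2.9885]
x = (I − A)⁻¹ d = adj(I−A)·d / det(I−A), with det(I−A) = 0.2175:
  x_S = (0.55·60 + 0.40·230) / 0.2175 = 125.00 / 0.2175 ≈ 574.71
  x_R = (0.35·60 + 0.65·230) / 0.2175 = 170.50 / 0.2175 ≈ 783.91

x_R = 783.91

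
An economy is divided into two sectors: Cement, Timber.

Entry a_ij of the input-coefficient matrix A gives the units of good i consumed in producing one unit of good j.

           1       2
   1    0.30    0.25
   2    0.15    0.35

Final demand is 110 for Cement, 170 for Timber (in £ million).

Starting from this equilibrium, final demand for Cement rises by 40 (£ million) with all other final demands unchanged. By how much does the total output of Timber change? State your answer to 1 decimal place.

Δx_2 = 14.4

I − A =
  [   0.70    -0.25]
  [  -0.15     0.65]
det(I−A) = (0.70)(0.65) − (-0.25)(-0.15) = 0.4175
adj(I−A) = [[0.65, 0.25], [0.15, 0.70]]
(I − A)⁻¹ = adj(I−A) / det(I−A) ≈
  [   1.5569     0.5988]
  [   0.3593     1.6766]
Δx = (I − A)⁻¹ Δd with Δd having +40 in the Cement component and 0 elsewhere.
So Δx_2 = L_21 · (+40), where L_21 = adj(I−A)_21 / det(I−A) = 0.15 / 0.4175.
Δx_2 = 0.15 × (+40) / 0.4175 = 6.00 / 0.4175 ≈ 14.4.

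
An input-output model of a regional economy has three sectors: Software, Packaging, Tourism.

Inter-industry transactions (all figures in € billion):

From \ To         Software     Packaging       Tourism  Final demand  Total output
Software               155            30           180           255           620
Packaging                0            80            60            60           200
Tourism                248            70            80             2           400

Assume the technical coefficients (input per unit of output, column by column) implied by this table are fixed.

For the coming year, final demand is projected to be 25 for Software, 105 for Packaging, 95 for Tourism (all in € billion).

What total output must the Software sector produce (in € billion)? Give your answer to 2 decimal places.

x_S = 332.04

Technical coefficients a_ij = z_ij / X_j:
  a_SS = 155/620 = 0.25, a_PS = 0/620 = 0.00, a_TS = 248/620 = 0.40
  a_SP = 30/200 = 0.15, a_PP = 80/200 = 0.40, a_TP = 70/200 = 0.35
  a_ST = 180/400 = 0.45, a_PT = 60/400 = 0.15, a_TT = 80/400 = 0.20
I − A =
  [   0.75    -0.15    -0.45]
  [   0.00     0.60    -0.15]
  [  -0.40    -0.35     0.80]
Cofactors of I−A, C_ij = (−1)^(i+j)·(minor ij) (rows/columns in the sector order above):
  C_11 = (0.60)(0.80) − (-0.15)(-0.35) = 0.4275
  C_12 = −[(0.00)(0.80) − (-0.15)(-0.40)] = 0.0600
  C_13 = (0.00)(-0.35) − (0.60)(-0.40) = 0.2400
  C_21 = −[(-0.15)(0.80) − (-0.45)(-0.35)] = 0.2775
  C_22 = (0.75)(0.80) − (-0.45)(-0.40) = 0.4200
  C_23 = −[(0.75)(-0.35) − (-0.15)(-0.40)] = 0.3225
  C_31 = (-0.15)(-0.15) − (-0.45)(0.60) = 0.2925
  C_32 = −[(0.75)(-0.15) − (-0.45)(0.00)] = 0.1125
  C_33 = (0.75)(0.60) − (-0.15)(0.00) = 0.4500
det(I−A) = Σ_j (I−A)_1j·C_1j = (0.75)(0.4275) + (-0.15)(0.0600) + (-0.45)(0.2400) = 0.203625
adj(I−A) = Cᵀ =
  [ 0.4275   0.2775   0.2925]
  [ 0.0600   0.4200   0.1125]
  [ 0.2400   0.3225   0.4500]
(I − A)⁻¹ = adj(I−A) / det(I−A) ≈
  [   2.0994     1.3628     1.4365]
  [   0.2947     2.0626     0.5525]
  [   1.1786     1.5838     2.2099]
x = (I − A)⁻¹ d = adj(I−A)·d / det(I−A), with det(I−A) = 0.203625:
  x_S = (0.4275·25 + 0.2775·105 + 0.2925·95) / 0.203625 = 67.6125 / 0.203625 ≈ 332.04
  x_P = (0.0600·25 + 0.4200·105 + 0.1125·95) / 0.203625 = 56.2875 / 0.203625 ≈ 276.43
  x_T = (0.2400·25 + 0.3225·105 + 0.4500·95) / 0.203625 = 82.6125 / 0.203625 ≈ 405.71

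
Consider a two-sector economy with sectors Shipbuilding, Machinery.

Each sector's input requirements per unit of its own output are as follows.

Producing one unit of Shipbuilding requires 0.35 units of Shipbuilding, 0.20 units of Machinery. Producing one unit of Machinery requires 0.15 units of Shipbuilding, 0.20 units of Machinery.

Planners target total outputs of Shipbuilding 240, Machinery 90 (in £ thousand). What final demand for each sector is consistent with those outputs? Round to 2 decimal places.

d_1 = 142.50, d_2 = 24.00

I − A =
  [   0.65    -0.15]
  [  -0.20     0.80]
d = (I − A) x:
  d_1 = (+0.65)·240 + (-0.15)·90 = 142.50
  d_2 = (-0.20)·240 + (+0.80)·90 = 24.00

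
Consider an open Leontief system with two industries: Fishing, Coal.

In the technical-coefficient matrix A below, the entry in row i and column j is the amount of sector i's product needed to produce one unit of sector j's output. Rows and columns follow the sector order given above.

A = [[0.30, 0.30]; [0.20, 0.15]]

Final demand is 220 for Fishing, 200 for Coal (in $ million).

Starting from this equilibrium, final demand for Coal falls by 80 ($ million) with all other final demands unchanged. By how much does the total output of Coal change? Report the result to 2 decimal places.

Δx_C = -104.67

I − A =
  [   0.70    -0.30]
  [  -0.20     0.85]
det(I−A) = (0.70)(0.85) − (-0.30)(-0.20) = 0.5350
adj(I−A) = [[0.85, 0.30], [0.20, 0.70]]
(I − A)⁻¹ = adj(I−A) / det(I−A) ≈
  [   1.5888     0.5607]
  [   0.3738     1.3084]
Δx = (I − A)⁻¹ Δd with Δd having -80 in the Coal component and 0 elsewhere.
So Δx_C = L_CC · (-80), where L_CC = adj(I−A)_CC / det(I−A) = 0.70 / 0.5350.
Δx_C = 0.70 × (-80) / 0.5350 = -56.00 / 0.5350 ≈ -104.67.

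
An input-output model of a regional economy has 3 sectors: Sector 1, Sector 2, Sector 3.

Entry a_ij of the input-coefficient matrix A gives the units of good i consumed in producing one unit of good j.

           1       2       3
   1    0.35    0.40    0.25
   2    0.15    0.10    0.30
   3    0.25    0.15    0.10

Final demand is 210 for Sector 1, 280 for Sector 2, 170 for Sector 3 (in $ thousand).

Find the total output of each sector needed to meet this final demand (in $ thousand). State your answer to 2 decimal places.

I − A =
  [   0.65    -0.40    -0.25]
  [  -0.15     0.90    -0.30]
  [  -0.25    -0.15     0.90]
Cofactors of I−A, C_ij = (−1)^(i+j)·(minor ij) (rows/columns in the sector order above):
  C_11 = (0.90)(0.90) − (-0.30)(-0.15) = 0.7650
  C_12 = −[(-0.15)(0.90) − (-0.30)(-0.25)] = 0.2100
  C_13 = (-0.15)(-0.15) − (0.90)(-0.25) = 0.2475
  C_21 = −[(-0.40)(0.90) − (-0.25)(-0.15)] = 0.3975
  C_22 = (0.65)(0.90) − (-0.25)(-0.25) = 0.5225
  C_23 = −[(0.65)(-0.15) − (-0.40)(-0.25)] = 0.1975
  C_31 = (-0.40)(-0.30) − (-0.25)(0.90) = 0.3450
  C_32 = −[(0.65)(-0.30) − (-0.25)(-0.15)] = 0.2325
  C_33 = (0.65)(0.90) − (-0.40)(-0.15) = 0.5250
det(I−A) = Σ_j (I−A)_1j·C_1j = (0.65)(0.7650) + (-0.40)(0.2100) + (-0.25)(0.2475) = 0.351375
adj(I−A) = Cᵀ =
  [ 0.7650   0.3975   0.3450]
  [ 0.2100   0.5225   0.2325]
  [ 0.2475   0.1975   0.5250]
(I − A)⁻¹ = adj(I−A) / det(I−A) ≈
  [   2.1772     1.1313     0.9819]
  [   0.5977     1.4870     0.6617]
  [   0.7044     0.5621     1.4941]
x = (I − A)⁻¹ d = adj(I−A)·d / det(I−A), with det(I−A) = 0.351375:
  x_1 = (0.7650·210 + 0.3975·280 + 0.3450·170) / 0.351375 = 330.60 / 0.351375 ≈ 940.88
  x_2 = (0.2100·210 + 0.5225·280 + 0.2325·170) / 0.351375 = 229.925 / 0.351375 ≈ 654.36
  x_3 = (0.2475·210 + 0.1975·280 + 0.5250·170) / 0.351375 = 196.525 / 0.351375 ≈ 559.30

x_1 = 940.88, x_2 = 654.36, x_3 = 559.30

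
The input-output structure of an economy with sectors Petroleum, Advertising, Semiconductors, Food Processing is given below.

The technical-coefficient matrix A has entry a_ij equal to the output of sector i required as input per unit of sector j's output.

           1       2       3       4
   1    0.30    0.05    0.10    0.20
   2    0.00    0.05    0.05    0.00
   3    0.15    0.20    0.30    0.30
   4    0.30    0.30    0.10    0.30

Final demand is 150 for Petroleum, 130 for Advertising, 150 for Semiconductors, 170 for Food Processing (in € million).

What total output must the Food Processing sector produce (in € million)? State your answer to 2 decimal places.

I − A =
  [   0.70    -0.05    -0.10    -0.20]
  [   0.00     0.95    -0.05     0.00]
  [  -0.15    -0.20     0.70    -0.30]
  [  -0.30    -0.30    -0.10     0.70]
Compute the cofactors C_ij = (−1)^(i+j)·(3×3 minor ij) of I−A; the adjugate is their transpose:
adj(I−A) = Cᵀ =
  [ 0.425500   0.092000   0.090250   0.160250]
  [ 0.009750   0.257500   0.021500   0.012000]
  [ 0.185250   0.167750   0.408500   0.228000]
  [ 0.213000   0.173750   0.106250   0.443875]
det(I−A) = Σ_j (I−A)_1j·C_1j = (0.70)(0.425500) + (-0.05)(0.009750) + (-0.10)(0.185250) + (-0.20)(0.213000) = 0.2362375
(I − A)⁻¹ = adj(I−A) / det(I−A) ≈
  [   1.8012     0.3894     0.3820     0.6783]
  [   0.0413     1.0900     0.0910     0.0508]
  [   0.7842     0.7101     1.7292     0.9651]
  [   0.9016     0.7355     0.4498     1.8789]
x = (I − A)⁻¹ d = adj(I−A)·d / det(I−A), with det(I−A) = 0.2362375:
  x_1 = (0.425500·150 + 0.092000·130 + 0.090250·150 + 0.160250·170) / 0.2362375 = 116.565 / 0.2362375 ≈ 493.42
  x_2 = (0.009750·150 + 0.257500·130 + 0.021500·150 + 0.012000·170) / 0.2362375 = 40.2025 / 0.2362375 ≈ 170.18
  x_3 = (0.185250·150 + 0.167750·130 + 0.408500·150 + 0.228000·170) / 0.2362375 = 149.63 / 0.2362375 ≈ 633.39
  x_4 = (0.213000·150 + 0.173750·130 + 0.106250·150 + 0.443875·170) / 0.2362375 = 145.93375 / 0.2362375 ≈ 617.74

x_4 = 617.74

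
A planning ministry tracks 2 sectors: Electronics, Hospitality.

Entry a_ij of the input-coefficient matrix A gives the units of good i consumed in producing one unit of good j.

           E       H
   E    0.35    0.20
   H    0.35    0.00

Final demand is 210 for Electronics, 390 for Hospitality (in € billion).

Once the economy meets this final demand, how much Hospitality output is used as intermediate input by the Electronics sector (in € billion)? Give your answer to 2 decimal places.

z_HE = 173.79

I − A =
  [   0.65    -0.20]
  [  -0.35     1.00]
det(I−A) = (0.65)(1.00) − (-0.20)(-0.35) = 0.5800
adj(I−A) = [[1.00, 0.20], [0.35, 0.65]]
(I − A)⁻¹ = adj(I−A) / det(I−A) ≈
  [   1.7241     0.3448]
  [   0.6034     1.1207]
First solve x = (I − A)⁻¹ d = adj(I−A)·d / det(I−A); in particular x_E = (1.00·210 + 0.20·390) / 0.5800 = 288.00 / 0.5800 ≈ 496.5517.
Intermediate flow from H to E: z_HE = a_HE · x_E = 0.35 × 288.00 / 0.5800 = 100.80 / 0.5800 ≈ 173.79.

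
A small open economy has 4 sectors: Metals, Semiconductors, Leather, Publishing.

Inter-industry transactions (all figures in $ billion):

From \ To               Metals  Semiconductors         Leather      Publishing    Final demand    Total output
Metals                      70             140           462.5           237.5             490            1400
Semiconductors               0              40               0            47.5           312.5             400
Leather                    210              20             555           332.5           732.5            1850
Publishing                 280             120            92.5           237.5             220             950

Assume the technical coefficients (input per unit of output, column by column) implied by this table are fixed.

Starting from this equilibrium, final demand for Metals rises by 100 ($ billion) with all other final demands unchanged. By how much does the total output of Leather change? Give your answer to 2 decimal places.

Δx_L = 46.77

Technical coefficients a_ij = z_ij / X_j:
  a_MM = 70/1400 = 0.05, a_SM = 0/1400 = 0.00, a_LM = 210/1400 = 0.15, a_PM = 280/1400 = 0.20
  a_MS = 140/400 = 0.35, a_SS = 40/400 = 0.10, a_LS = 20/400 = 0.05, a_PS = 120/400 = 0.30
  a_ML = 462.5/1850 = 0.25, a_SL = 0/1850 = 0.00, a_LL = 555/1850 = 0.30, a_PL = 92.5/1850 = 0.05
  a_MP = 237.5/950 = 0.25, a_SP = 47.5/950 = 0.05, a_LP = 332.5/950 = 0.35, a_PP = 237.5/950 = 0.25
I − A =
  [   0.95    -0.35    -0.25    -0.25]
  [   0.00     0.90     0.00    -0.05]
  [  -0.15    -0.05     0.70    -0.35]
  [  -0.20    -0.30    -0.05     0.75]
Compute the cofactors C_ij = (−1)^(i+j)·(3×3 minor ij) of I−A; the adjugate is their transpose:
adj(I−A) = Cᵀ =
  [ 0.446125   0.266375   0.177125   0.249125]
  [ 0.007375   0.399625   0.004875   0.031375]
  [ 0.162500   0.208000   0.578500   0.338000]
  [ 0.132750   0.244750   0.087750   0.564750]
det(I−A) = Σ_j (I−A)_1j·C_1j = (0.95)(0.446125) + (-0.35)(0.007375) + (-0.25)(0.162500) + (-0.25)(0.132750) = 0.347425
(I − A)⁻¹ = adj(I−A) / det(I−A) ≈
  [   1.2841     0.7667     0.5098     0.7171]
  [   0.0212     1.1502     0.0140     0.0903]
  [   0.4677     0.5987     1.6651     0.9729]
  [   0.3821     0.7045     0.2526     1.6255]
Δx = (I − A)⁻¹ Δd with Δd having +100 in the Metals component and 0 elsewhere.
So Δx_L = L_LM · (+100), where L_LM = adj(I−A)_LM / det(I−A) = 0.162500 / 0.347425.
Δx_L = 0.162500 × (+100) / 0.347425 = 16.25 / 0.347425 ≈ 46.77.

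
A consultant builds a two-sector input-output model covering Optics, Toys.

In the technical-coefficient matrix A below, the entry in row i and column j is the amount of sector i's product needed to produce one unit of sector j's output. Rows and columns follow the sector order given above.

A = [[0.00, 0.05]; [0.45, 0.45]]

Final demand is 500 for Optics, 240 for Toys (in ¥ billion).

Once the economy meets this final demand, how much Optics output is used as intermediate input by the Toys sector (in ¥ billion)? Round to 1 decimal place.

I − A =
  [   1.00    -0.05]
  [  -0.45     0.55]
det(I−A) = (1.00)(0.55) − (-0.05)(-0.45) = 0.5275
adj(I−A) = [[0.55, 0.05], [0.45, 1.00]]
(I − A)⁻¹ = adj(I−A) / det(I−A) ≈
  [   1.0427     0.0948]
  [   0.8531     1.8957]
First solve x = (I − A)⁻¹ d = adj(I−A)·d / det(I−A); in particular x_T = (0.45·500 + 1.00·240) / 0.5275 = 465.00 / 0.5275 ≈ 881.517.
Intermediate flow from O to T: z_OT = a_OT · x_T = 0.05 × 465.00 / 0.5275 = 23.25 / 0.5275 ≈ 44.1.

z_OT = 44.1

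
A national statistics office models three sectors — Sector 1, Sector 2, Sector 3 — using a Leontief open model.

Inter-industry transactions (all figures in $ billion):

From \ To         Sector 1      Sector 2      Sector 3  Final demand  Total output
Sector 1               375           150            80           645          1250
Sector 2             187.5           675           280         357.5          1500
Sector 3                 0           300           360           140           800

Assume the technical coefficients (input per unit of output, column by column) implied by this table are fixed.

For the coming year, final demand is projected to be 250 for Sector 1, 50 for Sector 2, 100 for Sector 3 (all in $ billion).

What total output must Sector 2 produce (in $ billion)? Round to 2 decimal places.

x_2 = 434.82

Technical coefficients a_ij = z_ij / X_j:
  a_11 = 375/1250 = 0.30, a_21 = 187.5/1250 = 0.15, a_31 = 0/1250 = 0.00
  a_12 = 150/1500 = 0.10, a_22 = 675/1500 = 0.45, a_32 = 300/1500 = 0.20
  a_13 = 80/800 = 0.10, a_23 = 280/800 = 0.35, a_33 = 360/800 = 0.45
I − A =
  [   0.70    -0.10    -0.10]
  [  -0.15     0.55    -0.35]
  [   0.00    -0.20     0.55]
Cofactors of I−A, C_ij = (−1)^(i+j)·(minor ij) (rows/columns in the sector order above):
  C_11 = (0.55)(0.55) − (-0.35)(-0.20) = 0.2325
  C_12 = −[(-0.15)(0.55) − (-0.35)(0.00)] = 0.0825
  C_13 = (-0.15)(-0.20) − (0.55)(0.00) = 0.0300
  C_21 = −[(-0.10)(0.55) − (-0.10)(-0.20)] = 0.0750
  C_22 = (0.70)(0.55) − (-0.10)(0.00) = 0.3850
  C_23 = −[(0.70)(-0.20) − (-0.10)(0.00)] = 0.1400
  C_31 = (-0.10)(-0.35) − (-0.10)(0.55) = 0.0900
  C_32 = −[(0.70)(-0.35) − (-0.10)(-0.15)] = 0.2600
  C_33 = (0.70)(0.55) − (-0.10)(-0.15) = 0.3700
det(I−A) = Σ_j (I−A)_1j·C_1j = (0.70)(0.2325) + (-0.10)(0.0825) + (-0.10)(0.0300) = 0.1515
adj(I−A) = Cᵀ =
  [ 0.2325   0.0750   0.0900]
  [ 0.0825   0.3850   0.2600]
  [ 0.0300   0.1400   0.3700]
(I − A)⁻¹ = adj(I−A) / det(I−A) ≈
  [   1.5347     0.4950     0.5941]
  [   0.5446     2.5413     1.7162]
  [   0.1980     0.9241     2.4422]
x = (I − A)⁻¹ d = adj(I−A)·d / det(I−A), with det(I−A) = 0.1515:
  x_1 = (0.2325·250 + 0.0750·50 + 0.0900·100) / 0.1515 = 70.875 / 0.1515 ≈ 467.82
  x_2 = (0.0825·250 + 0.3850·50 + 0.2600·100) / 0.1515 = 65.875 / 0.1515 ≈ 434.82
  x_3 = (0.0300·250 + 0.1400·50 + 0.3700·100) / 0.1515 = 51.50 / 0.1515 ≈ 339.93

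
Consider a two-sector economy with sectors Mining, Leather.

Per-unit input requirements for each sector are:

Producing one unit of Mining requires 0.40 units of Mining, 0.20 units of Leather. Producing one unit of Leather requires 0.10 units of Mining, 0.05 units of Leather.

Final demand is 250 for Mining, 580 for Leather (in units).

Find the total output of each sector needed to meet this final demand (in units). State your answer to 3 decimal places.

I − A =
  [   0.60    -0.10]
  [  -0.20     0.95]
det(I−A) = (0.60)(0.95) − (-0.10)(-0.20) = 0.5500
adj(I−A) = [[0.95, 0.10], [0.20, 0.60]]
(I − A)⁻¹ = adj(I−A) / det(I−A) ≈
  [   1.7273     0.1818]
  [   0.3636     1.0909]
x = (I − A)⁻¹ d = adj(I−A)·d / det(I−A), with det(I−A) = 0.5500:
  x_1 = (0.95·250 + 0.10·580) / 0.5500 = 295.50 / 0.5500 ≈ 537.273
  x_2 = (0.20·250 + 0.60·580) / 0.5500 = 398.00 / 0.5500 ≈ 723.636

x_1 = 537.273, x_2 = 723.636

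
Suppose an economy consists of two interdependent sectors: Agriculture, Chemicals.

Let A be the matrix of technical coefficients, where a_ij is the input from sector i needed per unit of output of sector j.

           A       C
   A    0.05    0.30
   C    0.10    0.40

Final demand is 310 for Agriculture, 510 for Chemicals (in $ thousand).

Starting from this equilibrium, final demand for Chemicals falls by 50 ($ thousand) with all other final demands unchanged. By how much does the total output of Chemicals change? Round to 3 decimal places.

I − A =
  [   0.95    -0.30]
  [  -0.10     0.60]
det(I−A) = (0.95)(0.60) − (-0.30)(-0.10) = 0.5400
adj(I−A) = [[0.60, 0.30], [0.10, 0.95]]
(I − A)⁻¹ = adj(I−A) / det(I−A) ≈
  [   1.1111     0.5556]
  [   0.1852     1.7593]
Δx = (I − A)⁻¹ Δd with Δd having -50 in the Chemicals component and 0 elsewhere.
So Δx_C = L_CC · (-50), where L_CC = adj(I−A)_CC / det(I−A) = 0.95 / 0.5400.
Δx_C = 0.95 × (-50) / 0.5400 = -47.50 / 0.5400 ≈ -87.963.

Δx_C = -87.963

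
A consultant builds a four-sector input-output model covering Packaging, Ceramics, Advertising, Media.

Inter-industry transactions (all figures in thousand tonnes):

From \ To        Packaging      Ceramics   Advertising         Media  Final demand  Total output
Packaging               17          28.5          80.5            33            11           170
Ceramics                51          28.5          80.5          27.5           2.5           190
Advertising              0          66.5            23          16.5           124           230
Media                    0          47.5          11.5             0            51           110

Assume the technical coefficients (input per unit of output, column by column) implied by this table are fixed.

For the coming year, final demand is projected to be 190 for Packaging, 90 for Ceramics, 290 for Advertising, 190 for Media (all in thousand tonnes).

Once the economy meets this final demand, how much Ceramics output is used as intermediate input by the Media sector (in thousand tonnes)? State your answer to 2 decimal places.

Technical coefficients a_ij = z_ij / X_j:
  a_11 = 17/170 = 0.10, a_21 = 51/170 = 0.30, a_31 = 0/170 = 0.00, a_41 = 0/170 = 0.00
  a_12 = 28.5/190 = 0.15, a_22 = 28.5/190 = 0.15, a_32 = 66.5/190 = 0.35, a_42 = 47.5/190 = 0.25
  a_13 = 80.5/230 = 0.35, a_23 = 80.5/230 = 0.35, a_33 = 23/230 = 0.10, a_43 = 11.5/230 = 0.05
  a_14 = 33/110 = 0.30, a_24 = 27.5/110 = 0.25, a_34 = 16.5/110 = 0.15, a_44 = 0/110 = 0.00
I − A =
  [   0.90    -0.15    -0.35    -0.30]
  [  -0.30     0.85    -0.35    -0.25]
  [   0.00    -0.35     0.90    -0.15]
  [   0.00    -0.25    -0.05     1.00]
Compute the cofactors C_ij = (−1)^(i+j)·(3×3 minor ij) of I−A; the adjugate is their transpose:
adj(I−A) = Cᵀ =
  [ 0.562375   0.342250   0.369000   0.309625]
  [ 0.267750   0.803250   0.435750   0.346500]
  [ 0.116250   0.348750   0.641250   0.218250]
  [ 0.072750   0.218250   0.141000   0.501000]
det(I−A) = Σ_j (I−A)_1j·C_1j = (0.90)(0.562375) + (-0.15)(0.267750) + (-0.35)(0.116250) + (-0.30)(0.072750) = 0.4034625
(I − A)⁻¹ = adj(I−A) / det(I−A) ≈
  [   1.3939     0.8483     0.9146     0.7674]
  [   0.6636     1.9909     1.0800     0.8588]
  [   0.2881     0.8644     1.5894     0.5409]
  [   0.1803     0.5409     0.3495     1.2418]
First solve x = (I − A)⁻¹ d = adj(I−A)·d / det(I−A); in particular x_4 = (0.072750·190 + 0.218250·90 + 0.141000·290 + 0.501000·190) / 0.4034625 = 169.545 / 0.4034625 ≈ 420.2249.
Intermediate flow from 2 to 4: z_24 = a_24 · x_4 = 0.25 × 169.545 / 0.4034625 = 42.38625 / 0.4034625 ≈ 105.06.

z_24 = 105.06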